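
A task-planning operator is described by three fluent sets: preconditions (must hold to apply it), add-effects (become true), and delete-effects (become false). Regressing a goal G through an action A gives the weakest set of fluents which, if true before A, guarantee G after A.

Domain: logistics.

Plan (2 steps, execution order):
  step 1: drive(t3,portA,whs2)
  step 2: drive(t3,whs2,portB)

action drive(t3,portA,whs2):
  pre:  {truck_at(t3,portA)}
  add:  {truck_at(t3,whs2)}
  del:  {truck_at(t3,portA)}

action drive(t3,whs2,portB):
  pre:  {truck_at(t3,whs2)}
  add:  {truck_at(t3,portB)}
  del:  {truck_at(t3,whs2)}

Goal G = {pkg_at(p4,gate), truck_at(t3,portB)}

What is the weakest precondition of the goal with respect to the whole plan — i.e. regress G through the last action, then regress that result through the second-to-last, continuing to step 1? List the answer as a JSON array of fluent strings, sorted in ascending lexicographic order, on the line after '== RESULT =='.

Regress step by step:
  through step 2 (drive(t3,whs2,portB)): drop {truck_at(t3,portB)}, keep {pkg_at(p4,gate)}, require {truck_at(t3,whs2)}
    → {pkg_at(p4,gate), truck_at(t3,whs2)}
  through step 1 (drive(t3,portA,whs2)): drop {truck_at(t3,whs2)}, keep {pkg_at(p4,gate)}, require {truck_at(t3,portA)}
    → {pkg_at(p4,gate), truck_at(t3,portA)}

== RESULT ==
["pkg_at(p4,gate)", "truck_at(t3,portA)"]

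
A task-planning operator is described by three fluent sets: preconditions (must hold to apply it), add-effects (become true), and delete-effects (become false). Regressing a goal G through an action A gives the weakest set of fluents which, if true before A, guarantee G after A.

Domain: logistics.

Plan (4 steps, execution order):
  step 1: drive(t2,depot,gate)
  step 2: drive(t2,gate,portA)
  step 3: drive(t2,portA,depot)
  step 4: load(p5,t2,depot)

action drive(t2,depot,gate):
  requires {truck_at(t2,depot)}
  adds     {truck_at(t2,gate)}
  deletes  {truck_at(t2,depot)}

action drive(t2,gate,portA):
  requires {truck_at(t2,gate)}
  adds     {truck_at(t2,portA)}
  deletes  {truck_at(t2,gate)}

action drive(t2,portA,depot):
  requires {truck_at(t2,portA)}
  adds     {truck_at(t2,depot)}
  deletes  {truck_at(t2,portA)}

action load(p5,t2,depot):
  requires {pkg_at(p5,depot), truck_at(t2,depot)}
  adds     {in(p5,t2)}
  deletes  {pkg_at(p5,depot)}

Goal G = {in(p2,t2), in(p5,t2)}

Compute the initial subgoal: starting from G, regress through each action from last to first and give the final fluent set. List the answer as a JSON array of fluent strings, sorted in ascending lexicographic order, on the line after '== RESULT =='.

Regress step by step:
  through step 4 (load(p5,t2,depot)): drop {in(p5,t2)}, keep {in(p2,t2)}, require {pkg_at(p5,depot), truck_at(t2,depot)}
    → {in(p2,t2), pkg_at(p5,depot), truck_at(t2,depot)}
  through step 3 (drive(t2,portA,depot)): drop {truck_at(t2,depot)}, keep {in(p2,t2), pkg_at(p5,depot)}, require {truck_at(t2,portA)}
    → {in(p2,t2), pkg_at(p5,depot), truck_at(t2,portA)}
  through step 2 (drive(t2,gate,portA)): drop {truck_at(t2,portA)}, keep {in(p2,t2), pkg_at(p5,depot)}, require {truck_at(t2,gate)}
    → {in(p2,t2), pkg_at(p5,depot), truck_at(t2,gate)}
  through step 1 (drive(t2,depot,gate)): drop {truck_at(t2,gate)}, keep {in(p2,t2), pkg_at(p5,depot)}, require {truck_at(t2,depot)}
    → {in(p2,t2), pkg_at(p5,depot), truck_at(t2,depot)}

== RESULT ==
["in(p2,t2)", "pkg_at(p5,depot)", "truck_at(t2,depot)"]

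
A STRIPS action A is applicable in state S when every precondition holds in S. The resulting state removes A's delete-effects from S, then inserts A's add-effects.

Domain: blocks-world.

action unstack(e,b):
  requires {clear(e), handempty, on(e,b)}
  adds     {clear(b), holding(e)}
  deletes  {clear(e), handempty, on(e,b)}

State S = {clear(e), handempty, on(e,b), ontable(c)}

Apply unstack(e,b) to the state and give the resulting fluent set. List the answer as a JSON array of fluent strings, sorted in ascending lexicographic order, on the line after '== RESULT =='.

Compute (S \ del) ∪ add:
  pre ⊆ S: {clear(e), handempty, on(e,b)} ⊆ S  — applicable
  S \ del = {ontable(c)}
  ∪ add   = {clear(b), holding(e), ontable(c)}

== RESULT ==
["clear(b)", "holding(e)", "ontable(c)"]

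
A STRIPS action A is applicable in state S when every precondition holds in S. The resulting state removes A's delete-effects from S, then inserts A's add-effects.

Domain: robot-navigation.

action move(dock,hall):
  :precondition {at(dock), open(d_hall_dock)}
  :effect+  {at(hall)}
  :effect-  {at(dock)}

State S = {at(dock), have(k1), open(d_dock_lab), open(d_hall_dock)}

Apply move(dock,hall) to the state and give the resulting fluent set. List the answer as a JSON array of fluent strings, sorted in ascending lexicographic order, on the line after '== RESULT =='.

Progress:
  pre ⊆ S: {at(dock), open(d_hall_dock)} ⊆ S  — applicable
  S \ del = {have(k1), open(d_dock_lab), open(d_hall_dock)}
  ∪ add   = {at(hall), have(k1), open(d_dock_lab), open(d_hall_dock)}

== RESULT ==
["at(hall)", "have(k1)", "open(d_dock_lab)", "open(d_hall_dock)"]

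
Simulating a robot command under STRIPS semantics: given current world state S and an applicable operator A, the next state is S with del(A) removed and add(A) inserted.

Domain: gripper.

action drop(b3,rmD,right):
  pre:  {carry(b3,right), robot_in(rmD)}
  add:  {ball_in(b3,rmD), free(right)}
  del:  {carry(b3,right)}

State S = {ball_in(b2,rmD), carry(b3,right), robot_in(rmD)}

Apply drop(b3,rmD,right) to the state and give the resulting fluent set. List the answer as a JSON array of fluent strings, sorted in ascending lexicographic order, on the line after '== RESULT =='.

Progress:
  pre ⊆ S: {carry(b3,right), robot_in(rmD)} ⊆ S  — applicable
  S \ del = {ball_in(b2,rmD), robot_in(rmD)}
  ∪ add   = {ball_in(b2,rmD), ball_in(b3,rmD), free(right), robot_in(rmD)}

== RESULT ==
["ball_in(b2,rmD)", "ball_in(b3,rmD)", "free(right)", "robot_in(rmD)"]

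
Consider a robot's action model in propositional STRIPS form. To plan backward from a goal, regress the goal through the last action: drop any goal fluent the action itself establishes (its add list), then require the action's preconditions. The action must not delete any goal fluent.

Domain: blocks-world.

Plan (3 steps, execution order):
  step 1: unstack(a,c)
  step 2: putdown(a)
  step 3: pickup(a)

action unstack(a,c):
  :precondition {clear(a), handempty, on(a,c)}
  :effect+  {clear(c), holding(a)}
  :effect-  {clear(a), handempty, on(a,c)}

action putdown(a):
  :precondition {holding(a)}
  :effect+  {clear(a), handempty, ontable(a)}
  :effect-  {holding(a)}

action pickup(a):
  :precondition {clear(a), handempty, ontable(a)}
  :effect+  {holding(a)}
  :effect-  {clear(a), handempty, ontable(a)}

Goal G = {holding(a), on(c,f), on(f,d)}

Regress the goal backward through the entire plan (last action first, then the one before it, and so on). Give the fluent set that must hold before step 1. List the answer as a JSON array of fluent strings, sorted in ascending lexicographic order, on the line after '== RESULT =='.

Regress step by step:
  through step 3 (pickup(a)): drop {holding(a)}, keep {on(c,f), on(f,d)}, require {clear(a), handempty, ontable(a)}
    → {clear(a), handempty, on(c,f), on(f,d), ontable(a)}
  through step 2 (putdown(a)): drop {clear(a), handempty, ontable(a)}, keep {on(c,f), on(f,d)}, require {holding(a)}
    → {holding(a), on(c,f), on(f,d)}
  through step 1 (unstack(a,c)): drop {holding(a)}, keep {on(c,f), on(f,d)}, require {clear(a), handempty, on(a,c)}
    → {clear(a), handempty, on(a,c), on(c,f), on(f,d)}

== RESULT ==
["clear(a)", "handempty", "on(a,c)", "on(c,f)", "on(f,d)"]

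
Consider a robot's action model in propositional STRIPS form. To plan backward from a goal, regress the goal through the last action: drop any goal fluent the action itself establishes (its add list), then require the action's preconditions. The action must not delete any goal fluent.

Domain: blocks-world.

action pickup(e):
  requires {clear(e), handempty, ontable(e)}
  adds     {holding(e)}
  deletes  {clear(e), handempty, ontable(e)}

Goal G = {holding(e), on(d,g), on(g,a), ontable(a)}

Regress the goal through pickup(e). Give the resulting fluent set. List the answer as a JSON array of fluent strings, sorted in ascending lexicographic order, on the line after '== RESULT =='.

Regress:
  G ∩ del = {}  (empty — regression defined)
  G \ add = {holding(e), on(d,g), on(g,a), ontable(a)} \ {holding(e)} = {on(d,g), on(g,a), ontable(a)}
  ∪ pre   = {on(d,g), on(g,a), ontable(a)} ∪ {clear(e), handempty, ontable(e)}
          = {clear(e), handempty, on(d,g), on(g,a), ontable(a), ontable(e)}

== RESULT ==
["clear(e)", "handempty", "on(d,g)", "on(g,a)", "ontable(a)", "ontable(e)"]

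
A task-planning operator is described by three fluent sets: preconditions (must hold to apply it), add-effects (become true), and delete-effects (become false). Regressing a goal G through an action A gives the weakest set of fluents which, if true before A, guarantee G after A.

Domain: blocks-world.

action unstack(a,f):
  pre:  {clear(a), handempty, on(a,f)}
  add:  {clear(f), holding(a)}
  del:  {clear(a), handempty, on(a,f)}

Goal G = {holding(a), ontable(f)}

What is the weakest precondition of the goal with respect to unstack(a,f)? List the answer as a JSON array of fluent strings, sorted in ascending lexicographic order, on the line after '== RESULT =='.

Regress:
  G ∩ del = {}  (empty — regression defined)
  G \ add = {holding(a), ontable(f)} \ {clear(f), holding(a)} = {ontable(f)}
  ∪ pre   = {ontable(f)} ∪ {clear(a), handempty, on(a,f)}
          = {clear(a), handempty, on(a,f), ontable(f)}

== RESULT ==
["clear(a)", "handempty", "on(a,f)", "ontable(f)"]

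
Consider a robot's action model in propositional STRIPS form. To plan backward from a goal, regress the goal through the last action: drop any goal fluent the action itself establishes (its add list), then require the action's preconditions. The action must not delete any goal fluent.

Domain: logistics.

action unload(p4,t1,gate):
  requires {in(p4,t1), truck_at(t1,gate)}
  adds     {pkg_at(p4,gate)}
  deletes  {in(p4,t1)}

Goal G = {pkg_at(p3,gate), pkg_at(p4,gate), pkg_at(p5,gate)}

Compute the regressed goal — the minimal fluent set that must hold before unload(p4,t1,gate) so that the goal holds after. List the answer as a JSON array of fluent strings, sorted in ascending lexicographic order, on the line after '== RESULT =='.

Compute (G \ add) ∪ pre:
  G ∩ del = {}  (empty — regression defined)
  G \ add = {pkg_at(p3,gate), pkg_at(p4,gate), pkg_at(p5,gate)} \ {pkg_at(p4,gate)} = {pkg_at(p3,gate), pkg_at(p5,gate)}
  ∪ pre   = {pkg_at(p3,gate), pkg_at(p5,gate)} ∪ {in(p4,t1), truck_at(t1,gate)}
          = {in(p4,t1), pkg_at(p3,gate), pkg_at(p5,gate), truck_at(t1,gate)}

== RESULT ==
["in(p4,t1)", "pkg_at(p3,gate)", "pkg_at(p5,gate)", "truck_at(t1,gate)"]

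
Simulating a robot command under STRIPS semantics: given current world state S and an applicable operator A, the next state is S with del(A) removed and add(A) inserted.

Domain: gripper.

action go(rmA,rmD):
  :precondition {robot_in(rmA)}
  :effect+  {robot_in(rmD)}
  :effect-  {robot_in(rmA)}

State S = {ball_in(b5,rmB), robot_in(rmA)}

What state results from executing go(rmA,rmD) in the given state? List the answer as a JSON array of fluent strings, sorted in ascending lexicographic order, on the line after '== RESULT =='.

Compute (S \ del) ∪ add:
  pre ⊆ S: {robot_in(rmA)} ⊆ S  — applicable
  S \ del = {ball_in(b5,rmB)}
  ∪ add   = {ball_in(b5,rmB), robot_in(rmD)}

== RESULT ==
["ball_in(b5,rmB)", "robot_in(rmD)"]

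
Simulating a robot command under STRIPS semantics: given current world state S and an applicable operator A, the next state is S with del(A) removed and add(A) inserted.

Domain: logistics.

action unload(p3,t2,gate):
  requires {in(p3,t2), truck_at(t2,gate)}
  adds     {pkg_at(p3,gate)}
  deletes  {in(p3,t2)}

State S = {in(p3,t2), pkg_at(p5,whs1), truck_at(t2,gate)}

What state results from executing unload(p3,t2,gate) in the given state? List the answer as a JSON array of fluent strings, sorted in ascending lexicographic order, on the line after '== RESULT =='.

Progress:
  pre ⊆ S: {in(p3,t2), truck_at(t2,gate)} ⊆ S  — applicable
  S \ del = {pkg_at(p5,whs1), truck_at(t2,gate)}
  ∪ add   = {pkg_at(p3,gate), pkg_at(p5,whs1), truck_at(t2,gate)}

== RESULT ==
["pkg_at(p3,gate)", "pkg_at(p5,whs1)", "truck_at(t2,gate)"]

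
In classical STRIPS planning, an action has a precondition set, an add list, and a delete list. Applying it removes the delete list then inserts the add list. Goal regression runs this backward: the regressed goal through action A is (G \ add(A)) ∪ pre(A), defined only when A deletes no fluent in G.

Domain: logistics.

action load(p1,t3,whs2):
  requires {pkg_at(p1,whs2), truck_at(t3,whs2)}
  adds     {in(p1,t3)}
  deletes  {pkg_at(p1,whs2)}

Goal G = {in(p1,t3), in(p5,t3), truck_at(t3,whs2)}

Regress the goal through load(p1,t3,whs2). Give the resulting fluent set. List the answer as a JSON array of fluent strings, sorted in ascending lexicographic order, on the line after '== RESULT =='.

Compute (G \ add) ∪ pre:
  G ∩ del = {}  (empty — regression defined)
  G \ add = {in(p1,t3), in(p5,t3), truck_at(t3,whs2)} \ {in(p1,t3)} = {in(p5,t3), truck_at(t3,whs2)}
  ∪ pre   = {in(p5,t3), truck_at(t3,whs2)} ∪ {pkg_at(p1,whs2), truck_at(t3,whs2)}
          = {in(p5,t3), pkg_at(p1,whs2), truck_at(t3,whs2)}

== RESULT ==
["in(p5,t3)", "pkg_at(p1,whs2)", "truck_at(t3,whs2)"]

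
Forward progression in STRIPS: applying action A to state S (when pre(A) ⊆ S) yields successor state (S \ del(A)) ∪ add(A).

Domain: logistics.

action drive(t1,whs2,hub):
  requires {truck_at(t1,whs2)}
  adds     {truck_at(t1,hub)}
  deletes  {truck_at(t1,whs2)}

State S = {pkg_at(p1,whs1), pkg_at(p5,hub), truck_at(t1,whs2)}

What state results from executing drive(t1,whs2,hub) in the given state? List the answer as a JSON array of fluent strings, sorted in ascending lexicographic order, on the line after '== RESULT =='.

Compute (S \ del) ∪ add:
  pre ⊆ S: {truck_at(t1,whs2)} ⊆ S  — applicable
  S \ del = {pkg_at(p1,whs1), pkg_at(p5,hub)}
  ∪ add   = {pkg_at(p1,whs1), pkg_at(p5,hub), truck_at(t1,hub)}

== RESULT ==
["pkg_at(p1,whs1)", "pkg_at(p5,hub)", "truck_at(t1,hub)"]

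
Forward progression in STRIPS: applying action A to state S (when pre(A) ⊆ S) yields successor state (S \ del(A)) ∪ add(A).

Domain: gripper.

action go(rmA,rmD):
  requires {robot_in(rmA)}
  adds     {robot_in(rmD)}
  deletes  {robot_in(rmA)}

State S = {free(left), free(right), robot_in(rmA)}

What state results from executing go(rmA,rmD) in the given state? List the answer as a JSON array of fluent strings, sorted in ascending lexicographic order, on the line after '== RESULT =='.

Compute (S \ del) ∪ add:
  pre ⊆ S: {robot_in(rmA)} ⊆ S  — applicable
  S \ del = {free(left), free(right)}
  ∪ add   = {free(left), free(right), robot_in(rmD)}

== RESULT ==
["free(left)", "free(right)", "robot_in(rmD)"]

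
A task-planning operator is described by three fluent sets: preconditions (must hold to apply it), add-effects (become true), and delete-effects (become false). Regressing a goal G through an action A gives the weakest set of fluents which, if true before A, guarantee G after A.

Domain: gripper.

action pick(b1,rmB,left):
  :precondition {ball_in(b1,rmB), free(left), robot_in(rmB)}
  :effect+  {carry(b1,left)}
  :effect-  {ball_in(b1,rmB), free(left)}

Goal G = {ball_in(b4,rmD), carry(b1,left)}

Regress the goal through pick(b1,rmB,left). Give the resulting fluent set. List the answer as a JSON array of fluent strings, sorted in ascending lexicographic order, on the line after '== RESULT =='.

Compute (G \ add) ∪ pre:
  G ∩ del = {}  (empty — regression defined)
  G \ add = {ball_in(b4,rmD), carry(b1,left)} \ {carry(b1,left)} = {ball_in(b4,rmD)}
  ∪ pre   = {ball_in(b4,rmD)} ∪ {ball_in(b1,rmB), free(left), robot_in(rmB)}
          = {ball_in(b1,rmB), ball_in(b4,rmD), free(left), robot_in(rmB)}

== RESULT ==
["ball_in(b1,rmB)", "ball_in(b4,rmD)", "free(left)", "robot_in(rmB)"]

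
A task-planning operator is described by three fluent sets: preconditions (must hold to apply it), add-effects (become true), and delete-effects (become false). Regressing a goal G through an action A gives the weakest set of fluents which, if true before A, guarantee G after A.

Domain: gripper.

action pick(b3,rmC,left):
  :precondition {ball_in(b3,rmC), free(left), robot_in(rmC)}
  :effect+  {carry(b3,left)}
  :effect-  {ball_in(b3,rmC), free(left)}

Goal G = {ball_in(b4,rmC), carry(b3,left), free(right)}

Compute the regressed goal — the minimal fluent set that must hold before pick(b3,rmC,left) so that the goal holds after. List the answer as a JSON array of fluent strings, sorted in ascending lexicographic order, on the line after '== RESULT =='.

Regress:
  G ∩ del = {}  (empty — regression defined)
  G \ add = {ball_in(b4,rmC), carry(b3,left), free(right)} \ {carry(b3,left)} = {ball_in(b4,rmC), free(right)}
  ∪ pre   = {ball_in(b4,rmC), free(right)} ∪ {ball_in(b3,rmC), free(left), robot_in(rmC)}
          = {ball_in(b3,rmC), ball_in(b4,rmC), free(left), free(right), robot_in(rmC)}

== RESULT ==
["ball_in(b3,rmC)", "ball_in(b4,rmC)", "free(left)", "free(right)", "robot_in(rmC)"]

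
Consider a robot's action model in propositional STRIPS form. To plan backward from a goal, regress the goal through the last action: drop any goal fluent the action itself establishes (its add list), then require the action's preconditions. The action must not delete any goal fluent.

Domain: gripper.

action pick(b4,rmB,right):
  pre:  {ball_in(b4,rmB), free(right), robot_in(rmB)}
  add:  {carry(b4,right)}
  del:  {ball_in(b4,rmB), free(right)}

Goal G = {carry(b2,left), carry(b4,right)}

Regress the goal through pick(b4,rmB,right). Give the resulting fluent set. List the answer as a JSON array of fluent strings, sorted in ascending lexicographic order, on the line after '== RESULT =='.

Compute (G \ add) ∪ pre:
  G ∩ del = {}  (empty — regression defined)
  G \ add = {carry(b2,left), carry(b4,right)} \ {carry(b4,right)} = {carry(b2,left)}
  ∪ pre   = {carry(b2,left)} ∪ {ball_in(b4,rmB), free(right), robot_in(rmB)}
          = {ball_in(b4,rmB), carry(b2,left), free(right), robot_in(rmB)}

== RESULT ==
["ball_in(b4,rmB)", "carry(b2,left)", "free(right)", "robot_in(rmB)"]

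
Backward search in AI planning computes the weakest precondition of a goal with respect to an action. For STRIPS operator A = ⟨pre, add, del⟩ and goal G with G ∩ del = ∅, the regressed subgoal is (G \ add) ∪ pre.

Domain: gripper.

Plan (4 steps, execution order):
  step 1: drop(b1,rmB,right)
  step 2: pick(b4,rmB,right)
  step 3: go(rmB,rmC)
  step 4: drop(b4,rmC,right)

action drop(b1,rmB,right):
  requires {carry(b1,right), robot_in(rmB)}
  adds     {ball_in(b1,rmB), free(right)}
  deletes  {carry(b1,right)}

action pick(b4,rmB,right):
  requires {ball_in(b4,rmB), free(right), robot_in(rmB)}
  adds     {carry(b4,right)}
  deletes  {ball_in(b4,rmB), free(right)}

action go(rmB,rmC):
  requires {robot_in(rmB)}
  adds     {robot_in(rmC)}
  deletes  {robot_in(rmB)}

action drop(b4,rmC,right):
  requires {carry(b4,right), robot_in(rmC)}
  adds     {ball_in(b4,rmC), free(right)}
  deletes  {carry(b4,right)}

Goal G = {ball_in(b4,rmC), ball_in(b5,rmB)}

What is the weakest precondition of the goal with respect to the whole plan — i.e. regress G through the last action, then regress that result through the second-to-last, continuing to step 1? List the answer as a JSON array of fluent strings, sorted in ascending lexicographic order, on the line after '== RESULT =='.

Work backward from the goal:
  through step 4 (drop(b4,rmC,right)): drop {ball_in(b4,rmC)}, keep {ball_in(b5,rmB)}, require {carry(b4,right), robot_in(rmC)}
    → {ball_in(b5,rmB), carry(b4,right), robot_in(rmC)}
  through step 3 (go(rmB,rmC)): drop {robot_in(rmC)}, keep {ball_in(b5,rmB), carry(b4,right)}, require {robot_in(rmB)}
    → {ball_in(b5,rmB), carry(b4,right), robot_in(rmB)}
  through step 2 (pick(b4,rmB,right)): drop {carry(b4,right)}, keep {ball_in(b5,rmB), robot_in(rmB)}, require {ball_in(b4,rmB), free(right), robot_in(rmB)}
    → {ball_in(b4,rmB), ball_in(b5,rmB), free(right), robot_in(rmB)}
  through step 1 (drop(b1,rmB,right)): drop {free(right)}, keep {ball_in(b4,rmB), ball_in(b5,rmB), robot_in(rmB)}, require {carry(b1,right), robot_in(rmB)}
    → {ball_in(b4,rmB), ball_in(b5,rmB), carry(b1,right), robot_in(rmB)}

== RESULT ==
["ball_in(b4,rmB)", "ball_in(b5,rmB)", "carry(b1,right)", "robot_in(rmB)"]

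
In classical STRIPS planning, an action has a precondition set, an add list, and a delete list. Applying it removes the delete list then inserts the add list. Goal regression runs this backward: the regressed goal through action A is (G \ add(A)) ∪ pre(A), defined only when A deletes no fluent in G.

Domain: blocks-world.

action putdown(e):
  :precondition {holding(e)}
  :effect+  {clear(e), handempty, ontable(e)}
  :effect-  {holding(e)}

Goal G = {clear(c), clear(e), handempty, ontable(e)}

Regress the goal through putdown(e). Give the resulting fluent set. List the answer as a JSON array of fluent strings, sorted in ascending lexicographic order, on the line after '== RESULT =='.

Compute (G \ add) ∪ pre:
  G ∩ del = {}  (empty — regression defined)
  G \ add = {clear(c), clear(e), handempty, ontable(e)} \ {clear(e), handempty, ontable(e)} = {clear(c)}
  ∪ pre   = {clear(c)} ∪ {holding(e)}
          = {clear(c), holding(e)}

== RESULT ==
["clear(c)", "holding(e)"]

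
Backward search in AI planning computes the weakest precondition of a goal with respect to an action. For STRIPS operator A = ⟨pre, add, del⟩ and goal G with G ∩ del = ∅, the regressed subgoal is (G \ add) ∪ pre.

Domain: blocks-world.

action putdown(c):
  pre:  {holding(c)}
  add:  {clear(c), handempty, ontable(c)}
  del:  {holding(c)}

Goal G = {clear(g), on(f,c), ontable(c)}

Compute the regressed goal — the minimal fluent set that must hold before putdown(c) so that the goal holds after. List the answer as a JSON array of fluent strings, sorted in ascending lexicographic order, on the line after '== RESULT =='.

Compute (G \ add) ∪ pre:
  G ∩ del = {}  (empty — regression defined)
  G \ add = {clear(g), on(f,c), ontable(c)} \ {clear(c), handempty, ontable(c)} = {clear(g), on(f,c)}
  ∪ pre   = {clear(g), on(f,c)} ∪ {holding(c)}
          = {clear(g), holding(c), on(f,c)}

== RESULT ==
["clear(g)", "holding(c)", "on(f,c)"]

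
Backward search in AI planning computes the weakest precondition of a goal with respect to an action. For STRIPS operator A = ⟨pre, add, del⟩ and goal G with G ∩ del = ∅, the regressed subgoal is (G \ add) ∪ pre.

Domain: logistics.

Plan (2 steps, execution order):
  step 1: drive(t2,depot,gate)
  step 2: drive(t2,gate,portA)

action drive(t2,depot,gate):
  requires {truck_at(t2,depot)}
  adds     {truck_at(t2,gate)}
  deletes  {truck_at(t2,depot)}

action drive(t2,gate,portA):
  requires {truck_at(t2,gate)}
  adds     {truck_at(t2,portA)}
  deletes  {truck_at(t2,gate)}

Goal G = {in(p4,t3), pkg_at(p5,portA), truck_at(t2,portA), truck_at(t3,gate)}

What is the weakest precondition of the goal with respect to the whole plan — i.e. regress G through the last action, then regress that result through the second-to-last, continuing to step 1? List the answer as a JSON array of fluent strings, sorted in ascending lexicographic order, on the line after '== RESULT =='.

Work backward from the goal:
  through step 2 (drive(t2,gate,portA)): drop {truck_at(t2,portA)}, keep {in(p4,t3), pkg_at(p5,portA), truck_at(t3,gate)}, require {truck_at(t2,gate)}
    → {in(p4,t3), pkg_at(p5,portA), truck_at(t2,gate), truck_at(t3,gate)}
  through step 1 (drive(t2,depot,gate)): drop {truck_at(t2,gate)}, keep {in(p4,t3), pkg_at(p5,portA), truck_at(t3,gate)}, require {truck_at(t2,depot)}
    → {in(p4,t3), pkg_at(p5,portA), truck_at(t2,depot), truck_at(t3,gate)}

== RESULT ==
["in(p4,t3)", "pkg_at(p5,portA)", "truck_at(t2,depot)", "truck_at(t3,gate)"]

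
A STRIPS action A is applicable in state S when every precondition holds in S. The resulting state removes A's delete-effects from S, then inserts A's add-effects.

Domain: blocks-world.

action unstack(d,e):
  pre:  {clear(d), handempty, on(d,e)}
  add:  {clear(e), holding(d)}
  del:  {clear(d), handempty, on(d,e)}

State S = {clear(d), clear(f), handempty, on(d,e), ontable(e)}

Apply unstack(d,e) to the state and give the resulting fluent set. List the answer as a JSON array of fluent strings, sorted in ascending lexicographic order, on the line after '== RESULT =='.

Progress:
  pre ⊆ S: {clear(d), handempty, on(d,e)} ⊆ S  — applicable
  S \ del = {clear(f), ontable(e)}
  ∪ add   = {clear(e), clear(f), holding(d), ontable(e)}

== RESULT ==
["clear(e)", "clear(f)", "holding(d)", "ontable(e)"]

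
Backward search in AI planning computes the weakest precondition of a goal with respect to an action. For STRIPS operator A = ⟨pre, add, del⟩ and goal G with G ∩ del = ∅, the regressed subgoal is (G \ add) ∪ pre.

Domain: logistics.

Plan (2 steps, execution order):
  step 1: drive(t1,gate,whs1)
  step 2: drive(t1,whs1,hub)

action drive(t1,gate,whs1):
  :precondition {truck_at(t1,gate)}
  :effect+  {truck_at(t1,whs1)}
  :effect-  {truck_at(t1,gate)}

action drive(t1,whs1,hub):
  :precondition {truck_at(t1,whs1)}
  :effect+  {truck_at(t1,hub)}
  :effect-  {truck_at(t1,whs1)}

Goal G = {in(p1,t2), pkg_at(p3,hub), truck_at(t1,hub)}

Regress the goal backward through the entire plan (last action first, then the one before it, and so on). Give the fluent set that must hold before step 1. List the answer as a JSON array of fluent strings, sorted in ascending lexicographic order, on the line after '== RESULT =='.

Work backward from the goal:
  through step 2 (drive(t1,whs1,hub)): drop {truck_at(t1,hub)}, keep {in(p1,t2), pkg_at(p3,hub)}, require {truck_at(t1,whs1)}
    → {in(p1,t2), pkg_at(p3,hub), truck_at(t1,whs1)}
  through step 1 (drive(t1,gate,whs1)): drop {truck_at(t1,whs1)}, keep {in(p1,t2), pkg_at(p3,hub)}, require {truck_at(t1,gate)}
    → {in(p1,t2), pkg_at(p3,hub), truck_at(t1,gate)}

== RESULT ==
["in(p1,t2)", "pkg_at(p3,hub)", "truck_at(t1,gate)"]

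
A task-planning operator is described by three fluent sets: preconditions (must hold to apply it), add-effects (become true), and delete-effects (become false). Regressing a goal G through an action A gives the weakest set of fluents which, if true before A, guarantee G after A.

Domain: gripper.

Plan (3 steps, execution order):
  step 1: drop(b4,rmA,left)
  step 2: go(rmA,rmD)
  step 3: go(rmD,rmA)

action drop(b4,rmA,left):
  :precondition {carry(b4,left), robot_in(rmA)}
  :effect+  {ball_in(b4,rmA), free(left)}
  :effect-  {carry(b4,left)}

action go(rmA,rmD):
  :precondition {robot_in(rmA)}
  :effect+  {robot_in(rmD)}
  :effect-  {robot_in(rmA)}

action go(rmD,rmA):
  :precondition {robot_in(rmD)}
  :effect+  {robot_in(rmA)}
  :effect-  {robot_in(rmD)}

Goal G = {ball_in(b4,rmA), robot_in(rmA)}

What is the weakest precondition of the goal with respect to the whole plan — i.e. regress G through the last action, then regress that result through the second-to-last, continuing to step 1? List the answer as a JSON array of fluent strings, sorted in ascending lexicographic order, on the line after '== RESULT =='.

Work backward from the goal:
  through step 3 (go(rmD,rmA)): drop {robot_in(rmA)}, keep {ball_in(b4,rmA)}, require {robot_in(rmD)}
    → {ball_in(b4,rmA), robot_in(rmD)}
  through step 2 (go(rmA,rmD)): drop {robot_in(rmD)}, keep {ball_in(b4,rmA)}, require {robot_in(rmA)}
    → {ball_in(b4,rmA), robot_in(rmA)}
  through step 1 (drop(b4,rmA,left)): drop {ball_in(b4,rmA)}, keep {robot_in(rmA)}, require {carry(b4,left), robot_in(rmA)}
    → {carry(b4,left), robot_in(rmA)}

== RESULT ==
["carry(b4,left)", "robot_in(rmA)"]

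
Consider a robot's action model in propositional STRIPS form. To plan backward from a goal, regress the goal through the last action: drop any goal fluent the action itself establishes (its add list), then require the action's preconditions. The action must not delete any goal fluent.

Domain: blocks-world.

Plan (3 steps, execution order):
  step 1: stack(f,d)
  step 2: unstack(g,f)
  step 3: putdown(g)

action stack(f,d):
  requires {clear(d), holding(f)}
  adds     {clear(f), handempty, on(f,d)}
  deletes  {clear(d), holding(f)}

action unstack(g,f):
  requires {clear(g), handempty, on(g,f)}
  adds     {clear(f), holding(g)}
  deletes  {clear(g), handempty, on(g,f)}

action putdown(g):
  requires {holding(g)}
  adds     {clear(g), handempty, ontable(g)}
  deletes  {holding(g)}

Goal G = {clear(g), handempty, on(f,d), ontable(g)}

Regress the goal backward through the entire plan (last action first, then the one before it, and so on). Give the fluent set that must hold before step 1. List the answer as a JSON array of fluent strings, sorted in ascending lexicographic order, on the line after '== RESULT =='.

Work backward from the goal:
  through step 3 (putdown(g)): drop {clear(g), handempty, ontable(g)}, keep {on(f,d)}, require {holding(g)}
    → {holding(g), on(f,d)}
  through step 2 (unstack(g,f)): drop {holding(g)}, keep {on(f,d)}, require {clear(g), handempty, on(g,f)}
    → {clear(g), handempty, on(f,d), on(g,f)}
  through step 1 (stack(f,d)): drop {handempty, on(f,d)}, keep {clear(g), on(g,f)}, require {clear(d), holding(f)}
    → {clear(d), clear(g), holding(f), on(g,f)}

== RESULT ==
["clear(d)", "clear(g)", "holding(f)", "on(g,f)"]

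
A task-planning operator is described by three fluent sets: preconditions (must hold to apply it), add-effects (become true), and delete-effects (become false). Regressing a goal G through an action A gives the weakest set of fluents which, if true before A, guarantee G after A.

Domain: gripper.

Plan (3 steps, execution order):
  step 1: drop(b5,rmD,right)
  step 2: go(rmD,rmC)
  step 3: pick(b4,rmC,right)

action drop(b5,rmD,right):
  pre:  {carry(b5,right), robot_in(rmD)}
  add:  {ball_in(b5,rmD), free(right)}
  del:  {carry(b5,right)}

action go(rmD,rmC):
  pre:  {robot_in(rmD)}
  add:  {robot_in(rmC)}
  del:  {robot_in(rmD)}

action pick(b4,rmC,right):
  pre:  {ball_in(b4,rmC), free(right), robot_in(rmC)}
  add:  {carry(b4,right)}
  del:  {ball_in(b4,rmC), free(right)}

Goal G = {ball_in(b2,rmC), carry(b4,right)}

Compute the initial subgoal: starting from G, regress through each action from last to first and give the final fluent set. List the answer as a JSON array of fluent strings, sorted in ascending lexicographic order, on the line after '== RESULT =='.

Regress step by step:
  through step 3 (pick(b4,rmC,right)): drop {carry(b4,right)}, keep {ball_in(b2,rmC)}, require {ball_in(b4,rmC), free(right), robot_in(rmC)}
    → {ball_in(b2,rmC), ball_in(b4,rmC), free(right), robot_in(rmC)}
  through step 2 (go(rmD,rmC)): drop {robot_in(rmC)}, keep {ball_in(b2,rmC), ball_in(b4,rmC), free(right)}, require {robot_in(rmD)}
    → {ball_in(b2,rmC), ball_in(b4,rmC), free(right), robot_in(rmD)}
  through step 1 (drop(b5,rmD,right)): drop {free(right)}, keep {ball_in(b2,rmC), ball_in(b4,rmC), robot_in(rmD)}, require {carry(b5,right), robot_in(rmD)}
    → {ball_in(b2,rmC), ball_in(b4,rmC), carry(b5,right), robot_in(rmD)}

== RESULT ==
["ball_in(b2,rmC)", "ball_in(b4,rmC)", "carry(b5,right)", "robot_in(rmD)"]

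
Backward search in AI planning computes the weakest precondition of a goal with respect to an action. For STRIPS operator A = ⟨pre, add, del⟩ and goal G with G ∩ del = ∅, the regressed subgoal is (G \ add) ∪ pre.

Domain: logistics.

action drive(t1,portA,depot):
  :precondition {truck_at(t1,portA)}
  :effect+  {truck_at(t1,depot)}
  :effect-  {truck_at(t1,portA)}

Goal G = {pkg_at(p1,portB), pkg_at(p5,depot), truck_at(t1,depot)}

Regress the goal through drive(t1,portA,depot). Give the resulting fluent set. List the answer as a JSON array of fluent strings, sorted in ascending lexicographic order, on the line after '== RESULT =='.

Regress:
  G ∩ del = {}  (empty — regression defined)
  G \ add = {pkg_at(p1,portB), pkg_at(p5,depot), truck_at(t1,depot)} \ {truck_at(t1,depot)} = {pkg_at(p1,portB), pkg_at(p5,depot)}
  ∪ pre   = {pkg_at(p1,portB), pkg_at(p5,depot)} ∪ {truck_at(t1,portA)}
          = {pkg_at(p1,portB), pkg_at(p5,depot), truck_at(t1,portA)}

== RESULT ==
["pkg_at(p1,portB)", "pkg_at(p5,depot)", "truck_at(t1,portA)"]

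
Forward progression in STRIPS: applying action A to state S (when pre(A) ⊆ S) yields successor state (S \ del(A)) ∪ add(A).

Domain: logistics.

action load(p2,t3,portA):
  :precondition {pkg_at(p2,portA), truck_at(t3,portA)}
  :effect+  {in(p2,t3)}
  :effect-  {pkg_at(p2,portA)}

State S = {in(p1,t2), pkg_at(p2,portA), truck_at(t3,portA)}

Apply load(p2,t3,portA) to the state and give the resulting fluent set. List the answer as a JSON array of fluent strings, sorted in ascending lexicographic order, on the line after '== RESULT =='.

Compute (S \ del) ∪ add:
  pre ⊆ S: {pkg_at(p2,portA), truck_at(t3,portA)} ⊆ S  — applicable
  S \ del = {in(p1,t2), truck_at(t3,portA)}
  ∪ add   = {in(p1,t2), in(p2,t3), truck_at(t3,portA)}

== RESULT ==
["in(p1,t2)", "in(p2,t3)", "truck_at(t3,portA)"]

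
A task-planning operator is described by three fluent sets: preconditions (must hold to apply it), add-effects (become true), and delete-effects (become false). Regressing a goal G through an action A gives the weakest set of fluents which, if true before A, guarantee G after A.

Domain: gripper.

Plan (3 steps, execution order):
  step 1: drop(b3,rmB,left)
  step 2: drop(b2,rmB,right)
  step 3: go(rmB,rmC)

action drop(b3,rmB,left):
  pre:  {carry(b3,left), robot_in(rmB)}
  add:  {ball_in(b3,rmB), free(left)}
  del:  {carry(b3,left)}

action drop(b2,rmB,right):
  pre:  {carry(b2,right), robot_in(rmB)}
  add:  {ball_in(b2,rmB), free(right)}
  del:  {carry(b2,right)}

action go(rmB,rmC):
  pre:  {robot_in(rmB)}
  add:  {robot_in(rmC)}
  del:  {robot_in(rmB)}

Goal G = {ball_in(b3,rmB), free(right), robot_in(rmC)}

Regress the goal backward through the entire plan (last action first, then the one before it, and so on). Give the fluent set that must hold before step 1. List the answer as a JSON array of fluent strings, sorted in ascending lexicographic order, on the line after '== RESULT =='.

Regress step by step:
  through step 3 (go(rmB,rmC)): drop {robot_in(rmC)}, keep {ball_in(b3,rmB), free(right)}, require {robot_in(rmB)}
    → {ball_in(b3,rmB), free(right), robot_in(rmB)}
  through step 2 (drop(b2,rmB,right)): drop {free(right)}, keep {ball_in(b3,rmB), robot_in(rmB)}, require {carry(b2,right), robot_in(rmB)}
    → {ball_in(b3,rmB), carry(b2,right), robot_in(rmB)}
  through step 1 (drop(b3,rmB,left)): drop {ball_in(b3,rmB)}, keep {carry(b2,right), robot_in(rmB)}, require {carry(b3,left), robot_in(rmB)}
    → {carry(b2,right), carry(b3,left), robot_in(rmB)}

== RESULT ==
["carry(b2,right)", "carry(b3,left)", "robot_in(rmB)"]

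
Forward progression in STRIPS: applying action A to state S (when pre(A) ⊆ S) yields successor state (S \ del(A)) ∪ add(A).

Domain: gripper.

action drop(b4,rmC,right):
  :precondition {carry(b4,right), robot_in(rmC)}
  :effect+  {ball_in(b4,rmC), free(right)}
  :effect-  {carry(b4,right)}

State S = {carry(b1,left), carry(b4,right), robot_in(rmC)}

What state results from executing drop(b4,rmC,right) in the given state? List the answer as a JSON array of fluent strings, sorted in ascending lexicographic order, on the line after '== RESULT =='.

Compute (S \ del) ∪ add:
  pre ⊆ S: {carry(b4,right), robot_in(rmC)} ⊆ S  — applicable
  S \ del = {carry(b1,left), robot_in(rmC)}
  ∪ add   = {ball_in(b4,rmC), carry(b1,left), free(right), robot_in(rmC)}

== RESULT ==
["ball_in(b4,rmC)", "carry(b1,left)", "free(right)", "robot_in(rmC)"]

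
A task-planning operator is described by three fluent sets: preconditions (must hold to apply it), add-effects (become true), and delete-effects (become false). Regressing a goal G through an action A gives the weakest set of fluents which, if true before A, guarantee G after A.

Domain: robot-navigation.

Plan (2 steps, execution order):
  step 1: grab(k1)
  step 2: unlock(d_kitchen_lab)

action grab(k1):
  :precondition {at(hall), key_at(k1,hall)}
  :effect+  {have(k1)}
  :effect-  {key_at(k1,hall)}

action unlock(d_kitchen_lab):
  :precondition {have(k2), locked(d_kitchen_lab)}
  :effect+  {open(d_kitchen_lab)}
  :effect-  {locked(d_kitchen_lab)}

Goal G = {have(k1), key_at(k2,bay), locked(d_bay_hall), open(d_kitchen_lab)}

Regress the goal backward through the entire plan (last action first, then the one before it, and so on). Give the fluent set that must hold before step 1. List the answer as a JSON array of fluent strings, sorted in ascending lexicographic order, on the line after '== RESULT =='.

Work backward from the goal:
  through step 2 (unlock(d_kitchen_lab)): drop {open(d_kitchen_lab)}, keep {have(k1), key_at(k2,bay), locked(d_bay_hall)}, require {have(k2), locked(d_kitchen_lab)}
    → {have(k1), have(k2), key_at(k2,bay), locked(d_bay_hall), locked(d_kitchen_lab)}
  through step 1 (grab(k1)): drop {have(k1)}, keep {have(k2), key_at(k2,bay), locked(d_bay_hall), locked(d_kitchen_lab)}, require {at(hall), key_at(k1,hall)}
    → {at(hall), have(k2), key_at(k1,hall), key_at(k2,bay), locked(d_bay_hall), locked(d_kitchen_lab)}

== RESULT ==
["at(hall)", "have(k2)", "key_at(k1,hall)", "key_at(k2,bay)", "locked(d_bay_hall)", "locked(d_kitchen_lab)"]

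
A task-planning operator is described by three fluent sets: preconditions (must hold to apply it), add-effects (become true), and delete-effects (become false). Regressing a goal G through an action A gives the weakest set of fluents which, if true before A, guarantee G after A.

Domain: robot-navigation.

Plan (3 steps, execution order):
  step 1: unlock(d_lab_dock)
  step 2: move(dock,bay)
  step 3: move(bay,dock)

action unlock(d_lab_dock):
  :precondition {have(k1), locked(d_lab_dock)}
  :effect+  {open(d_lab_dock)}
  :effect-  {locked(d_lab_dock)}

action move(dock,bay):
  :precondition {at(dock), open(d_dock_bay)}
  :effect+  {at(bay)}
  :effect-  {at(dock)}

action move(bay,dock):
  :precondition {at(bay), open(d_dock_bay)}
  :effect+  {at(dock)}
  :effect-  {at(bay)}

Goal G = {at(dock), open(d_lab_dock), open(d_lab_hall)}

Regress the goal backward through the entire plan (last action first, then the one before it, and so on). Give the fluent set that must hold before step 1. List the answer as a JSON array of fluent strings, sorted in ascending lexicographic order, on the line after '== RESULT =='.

Regress step by step:
  through step 3 (move(bay,dock)): drop {at(dock)}, keep {open(d_lab_dock), open(d_lab_hall)}, require {at(bay), open(d_dock_bay)}
    → {at(bay), open(d_dock_bay), open(d_lab_dock), open(d_lab_hall)}
  through step 2 (move(dock,bay)): drop {at(bay)}, keep {open(d_dock_bay), open(d_lab_dock), open(d_lab_hall)}, require {at(dock), open(d_dock_bay)}
    → {at(dock), open(d_dock_bay), open(d_lab_dock), open(d_lab_hall)}
  through step 1 (unlock(d_lab_dock)): drop {open(d_lab_dock)}, keep {at(dock), open(d_dock_bay), open(d_lab_hall)}, require {have(k1), locked(d_lab_dock)}
    → {at(dock), have(k1), locked(d_lab_dock), open(d_dock_bay), open(d_lab_hall)}

== RESULT ==
["at(dock)", "have(k1)", "locked(d_lab_dock)", "open(d_dock_bay)", "open(d_lab_hall)"]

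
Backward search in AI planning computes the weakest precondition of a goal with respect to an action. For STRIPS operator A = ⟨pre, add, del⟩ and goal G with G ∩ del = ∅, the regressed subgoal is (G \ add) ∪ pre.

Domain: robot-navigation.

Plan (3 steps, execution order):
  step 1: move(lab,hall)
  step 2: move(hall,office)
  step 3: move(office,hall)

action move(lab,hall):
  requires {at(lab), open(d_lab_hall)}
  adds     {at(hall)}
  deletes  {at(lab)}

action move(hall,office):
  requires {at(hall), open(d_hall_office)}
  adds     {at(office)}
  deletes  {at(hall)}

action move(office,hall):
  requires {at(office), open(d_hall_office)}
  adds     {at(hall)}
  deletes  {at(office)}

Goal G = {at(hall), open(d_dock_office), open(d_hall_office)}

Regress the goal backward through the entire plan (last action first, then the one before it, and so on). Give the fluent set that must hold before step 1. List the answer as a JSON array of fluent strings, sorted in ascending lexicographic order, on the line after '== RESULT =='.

Regress step by step:
  through step 3 (move(office,hall)): drop {at(hall)}, keep {open(d_dock_office), open(d_hall_office)}, require {at(office), open(d_hall_office)}
    → {at(office), open(d_dock_office), open(d_hall_office)}
  through step 2 (move(hall,office)): drop {at(office)}, keep {open(d_dock_office), open(d_hall_office)}, require {at(hall), open(d_hall_office)}
    → {at(hall), open(d_dock_office), open(d_hall_office)}
  through step 1 (move(lab,hall)): drop {at(hall)}, keep {open(d_dock_office), open(d_hall_office)}, require {at(lab), open(d_lab_hall)}
    → {at(lab), open(d_dock_office), open(d_hall_office), open(d_lab_hall)}

== RESULT ==
["at(lab)", "open(d_dock_office)", "open(d_hall_office)", "open(d_lab_hall)"]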